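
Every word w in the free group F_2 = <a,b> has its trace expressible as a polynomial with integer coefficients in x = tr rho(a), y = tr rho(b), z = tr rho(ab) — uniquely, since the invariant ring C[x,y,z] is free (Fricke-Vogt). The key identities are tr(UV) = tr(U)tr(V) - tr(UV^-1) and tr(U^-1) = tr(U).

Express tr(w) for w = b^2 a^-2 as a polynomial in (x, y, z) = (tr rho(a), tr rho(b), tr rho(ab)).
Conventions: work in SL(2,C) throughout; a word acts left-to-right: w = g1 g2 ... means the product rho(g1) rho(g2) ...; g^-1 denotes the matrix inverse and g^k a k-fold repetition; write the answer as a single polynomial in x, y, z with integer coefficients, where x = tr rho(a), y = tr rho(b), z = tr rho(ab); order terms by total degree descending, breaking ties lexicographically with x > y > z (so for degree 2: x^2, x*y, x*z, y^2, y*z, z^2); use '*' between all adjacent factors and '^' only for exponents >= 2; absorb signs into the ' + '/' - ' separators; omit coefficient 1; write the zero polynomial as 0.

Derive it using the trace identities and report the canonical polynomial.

x^2*y^2 - x*y*z - x^2 - y^2 + 2

reduce: trace(b^2) = trace(b)*trace(b) - trace(1) = y^2 - 2
so trace(b^2 a) = trace(b)*trace(a b) - trace(a) = y*z - x
reduce: trace(b^2 a^-1) = trace(b^2)*trace(a) - trace(b^2 a) = x*y^2 - y*z - x
reduce: trace(b^2 a^-2) = trace(b^2 a^-1)*trace(a) - trace(b^2) = x^2*y^2 - x*y*z - x^2 - y^2 + 2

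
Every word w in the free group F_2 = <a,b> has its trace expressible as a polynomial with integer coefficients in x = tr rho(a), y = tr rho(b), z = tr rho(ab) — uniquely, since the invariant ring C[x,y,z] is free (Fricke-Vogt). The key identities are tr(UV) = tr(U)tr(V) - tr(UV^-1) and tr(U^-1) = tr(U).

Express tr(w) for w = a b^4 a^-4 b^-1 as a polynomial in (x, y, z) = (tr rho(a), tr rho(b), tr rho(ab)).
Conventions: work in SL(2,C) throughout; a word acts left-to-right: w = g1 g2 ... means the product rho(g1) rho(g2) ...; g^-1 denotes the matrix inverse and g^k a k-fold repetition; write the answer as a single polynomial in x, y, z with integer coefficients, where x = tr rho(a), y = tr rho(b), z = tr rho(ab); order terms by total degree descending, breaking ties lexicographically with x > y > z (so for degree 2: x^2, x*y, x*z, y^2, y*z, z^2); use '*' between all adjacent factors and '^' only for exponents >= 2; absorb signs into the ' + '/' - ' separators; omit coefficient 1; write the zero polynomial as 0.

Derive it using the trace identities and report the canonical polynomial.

tr(b^2) = tr(b) tr(b) - tr(1)   [square of b] = y^2 - 2
tr(b^3) = tr(b) tr(b^2) - tr(b)   [square of b] = y^3 - 3*y
tr(b^4) = tr(b) tr(b^3) - tr(b^2)   [square of b] = y^4 - 4*y^2 + 2
tr(b a b) = tr(b) tr(a b) - tr(a)   [square of b] = y*z - x
tr(b^2 a b) = tr(b) tr(b a b) - tr(b a)   [square of b] = y^2*z - x*y - z
tr(b^4 a) = tr(b) tr(b^2 a b) - tr(b^2 a)   [square of b] = y^3*z - x*y^2 - 2*y*z + x
tr(a^-1 b^4) = tr(b^4) tr(a) - tr(b^4 a)   [inverse elimination on a] = x*y^4 - y^3*z - 3*x*y^2 + 2*y*z + x
tr(b^4 a^-2) = tr(a^-1 b^4) tr(a) - tr(a^-1 b^4 a)   [inverse elimination on a] = x^2*y^4 - x*y^3*z - 3*x^2*y^2 - y^4 + 2*x*y*z + x^2 + 4*y^2 - 2
tr(b a b^4) = tr(b) tr(b^3 a b) - tr(b^3 a)   [square of b] = y^4*z - x*y^3 - 3*y^2*z + 2*x*y + z
tr(a b a b) = tr(a b) tr(a b) - tr(1)   [split at a repeated a] = z^2 - 2
tr(a b a) = tr(a) tr(b a) - tr(b)   [square of a] = x*z - y
tr(b a b a b) = tr(b) tr(a b a b) - tr(a b a)   [square of b] = y*z^2 - x*z - y
tr(b a b a b^2) = tr(b) tr(b a b a b) - tr(b a b a)   [square of b] = y^2*z^2 - x*y*z - y^2 - z^2 + 2
tr(b a b^4 a) = tr(b) tr(b a b a b^2) - tr(b a b a b)   [square of b] = y^3*z^2 - x*y^2*z - y^3 - 2*y*z^2 + x*z + 3*y
tr(b a b^4 a^-1) = tr(b a b^4) tr(a) - tr(b a b^4 a)   [inverse elimination on a] = x*y^4*z - x^2*y^3 - y^3*z^2 - 2*x*y^2*z + 2*x^2*y + y^3 + 2*y*z^2 - 3*y
tr(b a b^4 a^-2) = tr(b a b^4 a^-1) tr(a) - tr(b a b^4)   [inverse elimination on a] = x^2*y^4*z - x^3*y^3 - x*y^3*z^2 - 2*x^2*y^2*z - y^4*z + 2*x^3*y + 2*x*y^3 + 2*x*y*z^2 + 3*y^2*z - 5*x*y - z
tr(a b^4 a^-3 b) = tr(b a b^4 a^-2) tr(a) - tr(b a b^4 a^-1)   [inverse elimination on a] = x^3*y^4*z - x^4*y^3 - x^2*y^3*z^2 - 2*x^3*y^2*z - 2*x*y^4*z + 2*x^4*y + 3*x^2*y^3 + 2*x^2*y*z^2 + y^3*z^2 + 5*x*y^2*z - 7*x^2*y - y^3 - 2*y*z^2 - x*z + 3*y
tr(b^-1 a b^4 a^-3) = tr(a b^4 a^-3) tr(b) - tr(a b^4 a^-3 b)   [inverse elimination on b] = -x^3*y^4*z + x^4*y^3 + x^2*y^5 + x^2*y^3*z^2 + 2*x^3*y^2*z + x*y^4*z - 2*x^4*y - 6*x^2*y^3 - 2*x^2*y*z^2 - y^5 - y^3*z^2 - 3*x*y^2*z + 8*x^2*y + 5*y^3 + 2*y*z^2 + x*z - 5*y
tr(b^-1 a b^4 a^-2) = tr(a b^4 a^-2) tr(b) - tr(a b^4 a^-2 b)   [inverse elimination on b] = -x^2*y^4*z + x^3*y^3 + x*y^5 + x*y^3*z^2 + 2*x^2*y^2*z - 2*x^3*y - 5*x*y^3 - 2*x*y*z^2 - y^2*z + 6*x*y + z
tr(a b^4 a^-4 b^-1) = tr(b^-1 a b^4 a^-3) tr(a) - tr(b^-1 a b^4 a^-2)   [inverse elimination on a] = -x^4*y^4*z + x^5*y^3 + x^3*y^5 + x^3*y^3*z^2 + 2*x^4*y^2*z + 2*x^2*y^4*z - 2*x^5*y - 7*x^3*y^3 - 2*x^3*y*z^2 - 2*x*y^5 - 2*x*y^3*z^2 - 5*x^2*y^2*z + 10*x^3*y + 10*x*y^3 + 4*x*y*z^2 + x^2*z + y^2*z - 11*x*y - z

-x^4*y^4*z + x^5*y^3 + x^3*y^5 + x^3*y^3*z^2 + 2*x^4*y^2*z + 2*x^2*y^4*z - 2*x^5*y - 7*x^3*y^3 - 2*x^3*y*z^2 - 2*x*y^5 - 2*x*y^3*z^2 - 5*x^2*y^2*z + 10*x^3*y + 10*x*y^3 + 4*x*y*z^2 + x^2*z + y^2*z - 11*x*y - z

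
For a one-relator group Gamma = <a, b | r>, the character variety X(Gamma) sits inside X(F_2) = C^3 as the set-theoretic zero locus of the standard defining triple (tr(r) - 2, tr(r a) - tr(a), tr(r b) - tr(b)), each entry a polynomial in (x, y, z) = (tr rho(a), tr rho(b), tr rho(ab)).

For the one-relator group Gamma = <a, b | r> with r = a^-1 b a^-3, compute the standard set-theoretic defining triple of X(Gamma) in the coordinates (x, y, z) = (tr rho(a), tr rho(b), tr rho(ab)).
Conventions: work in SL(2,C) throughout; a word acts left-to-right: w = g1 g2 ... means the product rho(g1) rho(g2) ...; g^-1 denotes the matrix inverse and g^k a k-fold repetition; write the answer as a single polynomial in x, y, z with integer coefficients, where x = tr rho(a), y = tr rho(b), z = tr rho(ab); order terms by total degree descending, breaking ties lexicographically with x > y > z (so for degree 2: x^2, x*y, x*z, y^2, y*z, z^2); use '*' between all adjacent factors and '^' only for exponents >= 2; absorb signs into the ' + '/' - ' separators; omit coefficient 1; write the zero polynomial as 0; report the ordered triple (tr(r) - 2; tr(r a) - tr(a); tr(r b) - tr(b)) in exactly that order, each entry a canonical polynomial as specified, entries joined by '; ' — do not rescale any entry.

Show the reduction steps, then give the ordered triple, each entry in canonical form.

x^4*y - x^3*z - 3*x^2*y + 2*x*z + y - 2; x^3*y - x^2*z - 2*x*y - x + z; x^4*y^2 - 2*x^3*y*z - 2*x^2*y^2 + x^2*z^2 + 3*x*y*z - x^2 - z^2 - y + 2

tr(a^-1 b) = tr(b) * tr(a) - tr(b a) = x*y - z
tr(a^-1 b a^-1) = tr(a^-1 b) * tr(a) - tr(a^-1 b a) = x^2*y - x*z - y
tr(a^-1 b a^-2) = tr(a^-1 b a^-1) * tr(a) - tr(a^-1 b) = x^3*y - x^2*z - 2*x*y + z
tr(a^-1 b a^-3) = tr(a^-1 b a^-2) * tr(a) - tr(a^-1 b a^-1) = x^4*y - x^3*z - 3*x^2*y + 2*x*z + y
tr(b^2) = tr(b) * tr(b) - tr(1)   [square of b] = y^2 - 2
tr(b^2 a) = tr(b) * tr(a b) - tr(a)   [square of b] = y*z - x
tr(a^-1 b^2) = tr(b^2) * tr(a) - tr(b^2 a)   [inverse elimination on a] = x*y^2 - y*z - x
tr(b a^-2 b) = tr(a^-1 b^2) * tr(a) - tr(a^-1 b^2 a)   [inverse elimination on a] = x^2*y^2 - x*y*z - x^2 - y^2 + 2
tr(b a b a) = tr(b a) * tr(b a) - tr(1)   [split at a repeated b] = z^2 - 2
tr(b a b a^-1) = tr(b a b) * tr(a) - tr(b a b a)   [inverse elimination on a] = x*y*z - x^2 - z^2 + 2
tr(b a^-2 b a) = tr(b a b a^-1) * tr(a) - tr(b a b)   [inverse elimination on a] = x^2*y*z - x^3 - x*z^2 - y*z + 3*x
tr(b a^-1 b a^-2) = tr(b a^-2 b) * tr(a) - tr(b a^-2 b a)   [inverse elimination on a] = x^3*y^2 - 2*x^2*y*z - x*y^2 + x*z^2 + y*z - x
tr(b a^-1 b a^-1) = tr(b a^-1 b) * tr(a) - tr(b a^-1 b a)   [inverse elimination on a] = x^2*y^2 - 2*x*y*z + z^2 - 2
tr(a^-1 b a^-3 b) = tr(b a^-1 b a^-2) * tr(a) - tr(b a^-1 b a^-1)   [inverse elimination on a] = x^4*y^2 - 2*x^3*y*z - 2*x^2*y^2 + x^2*z^2 + 3*x*y*z - x^2 - z^2 + 2
assemble the triple (tr(r) - 2; tr(r a) - x; tr(r b) - y)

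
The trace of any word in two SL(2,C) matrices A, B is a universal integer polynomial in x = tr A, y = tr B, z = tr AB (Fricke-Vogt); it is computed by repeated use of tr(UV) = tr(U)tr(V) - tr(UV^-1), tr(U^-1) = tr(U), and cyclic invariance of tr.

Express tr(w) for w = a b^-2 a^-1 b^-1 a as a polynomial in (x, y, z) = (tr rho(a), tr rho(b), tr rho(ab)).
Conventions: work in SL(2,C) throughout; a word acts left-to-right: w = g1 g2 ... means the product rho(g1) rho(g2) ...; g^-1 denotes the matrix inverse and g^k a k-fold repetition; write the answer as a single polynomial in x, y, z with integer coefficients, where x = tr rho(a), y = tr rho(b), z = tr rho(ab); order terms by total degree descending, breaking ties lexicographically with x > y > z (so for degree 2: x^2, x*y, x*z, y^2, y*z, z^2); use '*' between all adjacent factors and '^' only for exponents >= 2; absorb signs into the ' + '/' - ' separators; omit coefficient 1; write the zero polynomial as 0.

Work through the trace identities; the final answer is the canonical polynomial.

trace(a b^-1) = trace(a) trace(b) - trace(a b) = x*y - z
and trace(a b^-2) = trace(a b^-1) trace(b) - trace(a) = x*y^2 - y*z - x
and trace(b^2 a) = trace(b) trace(a b) - trace(a) = y*z - x
and trace(b^2) = trace(b) trace(b) - trace(1) = y^2 - 2
next, trace(b a^2 b) = trace(a) trace(b^2 a) - trace(b^2) = x*y*z - x^2 - y^2 + 2
trace(b a b a) = trace(a b) trace(a b) - trace(1)   [split at repeated a] = z^2 - 2
next, trace(b a^2 b a) = trace(a) trace(b a b a) - trace(b a b) = x*z^2 - y*z - x
trace(a^-1 b a^2 b) = trace(b a^2 b) trace(a) - trace(b a^2 b a) = x^2*y*z - x^3 - x*y^2 - x*z^2 + y*z + 3*x
trace(a^-1 b a^2 b^-1) = trace(a^-1 b a^2) trace(b) - trace(a^-1 b a^2 b) = -x^2*y*z + x^3 + x*y^2 + x*z^2 - 3*x
next, trace(a^2 b^-2 a^-1 b) = trace(a^-1 b a^2 b^-1) trace(b) - trace(a^-1 b a^2) = -x^2*y^2*z + x^3*y + x*y^3 + x*y*z^2 - 3*x*y - z
next, trace(a b^-2 a^-1 b^-1 a) = trace(a^2 b^-2 a^-1) trace(b) - trace(a^2 b^-2 a^-1 b) = x^2*y^2*z - x^3*y - x*y*z^2 - y^2*z + 2*x*y + z

x^2*y^2*z - x^3*y - x*y*z^2 - y^2*z + 2*x*y + z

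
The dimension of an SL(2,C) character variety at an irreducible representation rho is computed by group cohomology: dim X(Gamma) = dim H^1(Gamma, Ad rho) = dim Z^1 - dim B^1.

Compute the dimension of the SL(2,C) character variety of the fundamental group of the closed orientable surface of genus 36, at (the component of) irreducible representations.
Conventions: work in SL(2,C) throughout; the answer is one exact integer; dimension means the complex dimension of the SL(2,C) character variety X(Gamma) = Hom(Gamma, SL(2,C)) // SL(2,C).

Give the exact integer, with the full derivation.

210

Gamma = pi_1(Sigma_36) = < a_1, b_1, ..., a_36, b_36 | prod [a_i, b_i] > has 2g = 72 generators and 1 relator.
Unconstrained cocycle data is one sl_2 vector per generator (216 dimensions), cut by the relator condition d_2(z) = 0.
At an irreducible rho, H^2 = coker(d_2) vanishes (Poincare duality: H^2 is dual to H^0 = invariants = 0), so d_2 is surjective onto sl_2 and dim Z^1 = 216 - 3 = 213.
As always at irreducible rho, dim B^1 = 3.
dim H^1 = 213 - 3 = 210 = dim X.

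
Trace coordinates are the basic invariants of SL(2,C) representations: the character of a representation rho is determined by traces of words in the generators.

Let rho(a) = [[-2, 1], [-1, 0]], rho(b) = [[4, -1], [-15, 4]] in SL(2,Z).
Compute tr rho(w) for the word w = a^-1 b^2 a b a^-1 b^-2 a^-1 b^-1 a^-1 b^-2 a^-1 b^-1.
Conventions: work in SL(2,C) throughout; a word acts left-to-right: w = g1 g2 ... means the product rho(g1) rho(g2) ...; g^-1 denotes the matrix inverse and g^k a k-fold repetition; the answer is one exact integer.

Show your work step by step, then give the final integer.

rho(a^-1) = [[0, -1], [1, -2]]
... * rho(b) = [[4, -1], [-15, 4]]  ->  [[15, -4], [34, -9]]
... * rho(b) = [[4, -1], [-15, 4]]  ->  [[120, -31], [271, -70]]
... * rho(a) = [[-2, 1], [-1, 0]]  ->  [[-209, 120], [-472, 271]]
... * rho(b) = [[4, -1], [-15, 4]]  ->  [[-2636, 689], [-5953, 1556]]
... * rho(a^-1) = [[0, -1], [1, -2]]  ->  [[689, 1258], [1556, 2841]]
... * rho(b^-1) = [[4, 1], [15, 4]]  ->  [[21626, 5721], [48839, 12920]]
... * rho(b^-1) = [[4, 1], [15, 4]]  ->  [[172319, 44510], [389156, 100519]]
... * rho(a^-1) = [[0, -1], [1, -2]]  ->  [[44510, -261339], [100519, -590194]]
... * rho(b^-1) = [[4, 1], [15, 4]]  ->  [[-3742045, -1000846], [-8450834, -2260257]]
... * rho(a^-1) = [[0, -1], [1, -2]]  ->  [[-1000846, 5743737], [-2260257, 12971348]]
... * rho(b^-1) = [[4, 1], [15, 4]]  ->  [[82152671, 21974102], [185529192, 49625135]]
... * rho(b^-1) = [[4, 1], [15, 4]]  ->  [[658222214, 170049079], [1486493793, 384029732]]
... * rho(a^-1) = [[0, -1], [1, -2]]  ->  [[170049079, -998320372], [384029732, -2254553257]]
... * rho(b^-1) = [[4, 1], [15, 4]]  ->  [[-14294609264, -3823232409], [-32282179927, -8634183296]]
tr = -14294609264 + -8634183296 = -22928792560

-22928792560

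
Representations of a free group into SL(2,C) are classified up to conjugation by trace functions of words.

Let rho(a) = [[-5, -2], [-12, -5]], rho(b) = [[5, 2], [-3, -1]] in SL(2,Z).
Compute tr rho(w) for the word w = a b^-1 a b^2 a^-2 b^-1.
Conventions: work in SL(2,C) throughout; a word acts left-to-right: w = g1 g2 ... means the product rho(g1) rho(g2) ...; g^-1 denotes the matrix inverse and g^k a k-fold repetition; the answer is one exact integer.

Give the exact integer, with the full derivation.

rho(a) = [[-5, -2], [-12, -5]]
... * rho(b^-1) = [[-1, -2], [3, 5]]  ->  [[-1, 0], [-3, -1]]
... * rho(a) = [[-5, -2], [-12, -5]]  ->  [[5, 2], [27, 11]]
... * rho(b) = [[5, 2], [-3, -1]]  ->  [[19, 8], [102, 43]]
... * rho(b) = [[5, 2], [-3, -1]]  ->  [[71, 30], [381, 161]]
... * rho(a^-1) = [[-5, 2], [12, -5]]  ->  [[5, -8], [27, -43]]
... * rho(a^-1) = [[-5, 2], [12, -5]]  ->  [[-121, 50], [-651, 269]]
... * rho(b^-1) = [[-1, -2], [3, 5]]  ->  [[271, 492], [1458, 2647]]
tr = 271 + 2647 = 2918

2918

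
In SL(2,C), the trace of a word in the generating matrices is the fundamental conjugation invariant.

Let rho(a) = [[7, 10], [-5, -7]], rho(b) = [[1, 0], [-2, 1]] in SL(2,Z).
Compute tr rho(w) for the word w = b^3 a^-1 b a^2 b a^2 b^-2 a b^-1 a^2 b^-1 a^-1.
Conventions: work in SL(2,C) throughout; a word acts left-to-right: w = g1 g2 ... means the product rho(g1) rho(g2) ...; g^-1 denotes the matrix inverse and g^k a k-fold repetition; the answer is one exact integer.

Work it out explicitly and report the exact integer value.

-20

rho(b) = [[1, 0], [-2, 1]]
... * rho(b) = [[1, 0], [-2, 1]]  ->  [[1, 0], [-4, 1]]
... * rho(b) = [[1, 0], [-2, 1]]  ->  [[1, 0], [-6, 1]]
... * rho(a^-1) = [[-7, -10], [5, 7]]  ->  [[-7, -10], [47, 67]]
... * rho(b) = [[1, 0], [-2, 1]]  ->  [[13, -10], [-87, 67]]
... * rho(a) = [[7, 10], [-5, -7]]  ->  [[141, 200], [-944, -1339]]
... * rho(a) = [[7, 10], [-5, -7]]  ->  [[-13, 10], [87, -67]]
... * rho(b) = [[1, 0], [-2, 1]]  ->  [[-33, 10], [221, -67]]
... * rho(a) = [[7, 10], [-5, -7]]  ->  [[-281, -400], [1882, 2679]]
... * rho(a) = [[7, 10], [-5, -7]]  ->  [[33, -10], [-221, 67]]
... * rho(b^-1) = [[1, 0], [2, 1]]  ->  [[13, -10], [-87, 67]]
... * rho(b^-1) = [[1, 0], [2, 1]]  ->  [[-7, -10], [47, 67]]
... * rho(a) = [[7, 10], [-5, -7]]  ->  [[1, 0], [-6, 1]]
... * rho(b^-1) = [[1, 0], [2, 1]]  ->  [[1, 0], [-4, 1]]
... * rho(a) = [[7, 10], [-5, -7]]  ->  [[7, 10], [-33, -47]]
... * rho(a) = [[7, 10], [-5, -7]]  ->  [[-1, 0], [4, -1]]
... * rho(b^-1) = [[1, 0], [2, 1]]  ->  [[-1, 0], [2, -1]]
... * rho(a^-1) = [[-7, -10], [5, 7]]  ->  [[7, 10], [-19, -27]]
tr = 7 + -27 = -20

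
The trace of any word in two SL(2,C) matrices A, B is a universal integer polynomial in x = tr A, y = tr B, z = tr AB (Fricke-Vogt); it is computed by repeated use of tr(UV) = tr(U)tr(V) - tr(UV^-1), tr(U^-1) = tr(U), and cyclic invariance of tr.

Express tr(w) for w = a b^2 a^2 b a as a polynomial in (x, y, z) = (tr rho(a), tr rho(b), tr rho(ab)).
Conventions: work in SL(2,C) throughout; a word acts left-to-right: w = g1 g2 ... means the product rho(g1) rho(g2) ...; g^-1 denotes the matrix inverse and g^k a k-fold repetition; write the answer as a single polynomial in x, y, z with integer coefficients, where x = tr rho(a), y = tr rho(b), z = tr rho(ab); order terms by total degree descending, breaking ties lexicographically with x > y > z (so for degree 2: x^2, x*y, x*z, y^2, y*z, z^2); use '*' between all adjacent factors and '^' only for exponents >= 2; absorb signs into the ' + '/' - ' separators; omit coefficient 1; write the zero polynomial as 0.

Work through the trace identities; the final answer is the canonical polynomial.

x^2*y*z^2 - x^3*z - 2*x*y^2*z + x^2*y + y^3 + 2*x*z - 3*y

apply: trace(a b a b) = trace(a b)*trace(a b) - trace(1)   [split at a repeated a] = z^2 - 2
trace(a b a) = trace(a)*trace(b a) - trace(b)   [square of a] = x*z - y
trace(b^2 a b a) = trace(b)*trace(a b a b) - trace(a b a)   [square of b] = y*z^2 - x*z - y
trace(b a b) = trace(b)*trace(a b) - trace(a)   [square of b] = y*z - x
apply: trace(b^2 a b) = trace(b)*trace(b a b) - trace(b a)   [square of b] = y^2*z - x*y - z
trace(b a^2 b^2 a) = trace(a)*trace(b^2 a b a) - trace(b^2 a b)   [square of a] = x*y*z^2 - x^2*z - y^2*z + z
trace(b^2) = trace(b)*trace(b) - trace(1)   [square of b] = y^2 - 2
apply: trace(a^2 b^2) = trace(a)*trace(b^2 a) - trace(b^2)   [square of a] = x*y*z - x^2 - y^2 + 2
use: trace(b a^2 b^2) = trace(b)*trace(a^2 b^2) - trace(a^2 b)   [square of b] = x*y^2*z - x^2*y - y^3 - x*z + 3*y
apply: trace(a b^2 a^2 b a) = trace(a)*trace(b a^2 b^2 a) - trace(b a^2 b^2)   [square of a] = x^2*y*z^2 - x^3*z - 2*x*y^2*z + x^2*y + y^3 + 2*x*z - 3*y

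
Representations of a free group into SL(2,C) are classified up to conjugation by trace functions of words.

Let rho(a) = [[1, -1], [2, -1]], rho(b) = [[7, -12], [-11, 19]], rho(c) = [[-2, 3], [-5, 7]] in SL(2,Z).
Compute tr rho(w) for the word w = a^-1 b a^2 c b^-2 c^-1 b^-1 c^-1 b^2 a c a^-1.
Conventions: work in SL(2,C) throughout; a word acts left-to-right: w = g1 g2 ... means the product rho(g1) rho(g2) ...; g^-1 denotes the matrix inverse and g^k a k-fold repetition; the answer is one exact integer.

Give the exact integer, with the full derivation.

rho(a^-1) = [[-1, 1], [-2, 1]]
... * rho(b) = [[7, -12], [-11, 19]]  ->  [[-18, 31], [-25, 43]]
... * rho(a) = [[1, -1], [2, -1]]  ->  [[44, -13], [61, -18]]
... * rho(a) = [[1, -1], [2, -1]]  ->  [[18, -31], [25, -43]]
... * rho(c) = [[-2, 3], [-5, 7]]  ->  [[119, -163], [165, -226]]
... * rho(b^-1) = [[19, 12], [11, 7]]  ->  [[468, 287], [649, 398]]
... * rho(b^-1) = [[19, 12], [11, 7]]  ->  [[12049, 7625], [16709, 10574]]
... * rho(c^-1) = [[7, -3], [5, -2]]  ->  [[122468, -51397], [169833, -71275]]
... * rho(b^-1) = [[19, 12], [11, 7]]  ->  [[1761525, 1109837], [2442802, 1539071]]
... * rho(c^-1) = [[7, -3], [5, -2]]  ->  [[17879860, -7504249], [24794969, -10406548]]
... * rho(b) = [[7, -12], [-11, 19]]  ->  [[207705759, -357139051], [288036811, -495264040]]
... * rho(b) = [[7, -12], [-11, 19]]  ->  [[5382469874, -9278111077], [7464162117, -12866458492]]
... * rho(a) = [[1, -1], [2, -1]]  ->  [[-13173752280, 3895641203], [-18268754867, 5402296375]]
... * rho(c) = [[-2, 3], [-5, 7]]  ->  [[6869298545, -12251768419], [9526027859, -16990189976]]
... * rho(a^-1) = [[-1, 1], [-2, 1]]  ->  [[17634238293, -5382469874], [24454352093, -7464162117]]
tr = 17634238293 + -7464162117 = 10170076176

10170076176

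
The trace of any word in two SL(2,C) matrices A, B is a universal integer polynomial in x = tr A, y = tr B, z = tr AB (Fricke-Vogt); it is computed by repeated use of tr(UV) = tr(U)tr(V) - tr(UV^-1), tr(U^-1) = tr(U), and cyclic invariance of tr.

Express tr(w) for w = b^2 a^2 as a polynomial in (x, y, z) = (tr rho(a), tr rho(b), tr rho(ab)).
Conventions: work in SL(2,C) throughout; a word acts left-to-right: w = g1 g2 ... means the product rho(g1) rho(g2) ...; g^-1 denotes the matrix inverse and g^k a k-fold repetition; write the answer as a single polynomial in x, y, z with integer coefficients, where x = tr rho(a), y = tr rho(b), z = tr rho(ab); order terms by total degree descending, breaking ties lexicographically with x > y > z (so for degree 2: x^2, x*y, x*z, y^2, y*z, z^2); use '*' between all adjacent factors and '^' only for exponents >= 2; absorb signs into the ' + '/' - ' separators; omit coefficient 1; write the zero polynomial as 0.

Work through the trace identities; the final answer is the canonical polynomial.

x*y*z - x^2 - y^2 + 2

tr(a^2 b) = tr(a) * tr(b a) - tr(b) = x*z - y
tr(a^2) = tr(a) * tr(a) - tr(1) = x^2 - 2
tr(b^2 a^2) = tr(b) * tr(a^2 b) - tr(a^2) = x*y*z - x^2 - y^2 + 2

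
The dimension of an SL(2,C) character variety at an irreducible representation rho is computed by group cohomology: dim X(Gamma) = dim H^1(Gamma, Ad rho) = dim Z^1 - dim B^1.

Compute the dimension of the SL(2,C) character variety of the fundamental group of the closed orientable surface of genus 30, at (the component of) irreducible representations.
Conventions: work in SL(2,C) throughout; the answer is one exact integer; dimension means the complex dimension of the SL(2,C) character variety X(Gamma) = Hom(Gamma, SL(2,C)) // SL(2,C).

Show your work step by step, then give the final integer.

The genus-30 surface group: 2g = 60 generators, one relator prod [a_i, b_i].
Before the relator condition, cocycle space has dim 3*60 = 180.
H^2 = coker(d_2) is dual to H^0 = 0 at irreducible rho (Poincare duality), so d_2 is onto: dim Z^1 = 177.
dim B^1 = 3 (coboundaries, injective at irreducible rho).
dim X = dim H^1 = 177 - 3 = 174.

174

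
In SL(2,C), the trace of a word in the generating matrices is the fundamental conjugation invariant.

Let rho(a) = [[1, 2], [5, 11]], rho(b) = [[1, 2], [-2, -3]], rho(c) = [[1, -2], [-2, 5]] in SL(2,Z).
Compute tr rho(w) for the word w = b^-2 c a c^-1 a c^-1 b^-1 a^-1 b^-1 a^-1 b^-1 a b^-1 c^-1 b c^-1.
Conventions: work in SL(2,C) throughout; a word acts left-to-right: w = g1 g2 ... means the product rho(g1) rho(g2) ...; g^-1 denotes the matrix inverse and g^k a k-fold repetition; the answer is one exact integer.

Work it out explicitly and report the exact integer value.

rho(b^-1) = [[-3, -2], [2, 1]]
... * rho(b^-1) = [[-3, -2], [2, 1]]  ->  [[5, 4], [-4, -3]]
... * rho(c) = [[1, -2], [-2, 5]]  ->  [[-3, 10], [2, -7]]
... * rho(a) = [[1, 2], [5, 11]]  ->  [[47, 104], [-33, -73]]
... * rho(c^-1) = [[5, 2], [2, 1]]  ->  [[443, 198], [-311, -139]]
... * rho(a) = [[1, 2], [5, 11]]  ->  [[1433, 3064], [-1006, -2151]]
... * rho(c^-1) = [[5, 2], [2, 1]]  ->  [[13293, 5930], [-9332, -4163]]
... * rho(b^-1) = [[-3, -2], [2, 1]]  ->  [[-28019, -20656], [19670, 14501]]
... * rho(a^-1) = [[11, -2], [-5, 1]]  ->  [[-204929, 35382], [143865, -24839]]
... * rho(b^-1) = [[-3, -2], [2, 1]]  ->  [[685551, 445240], [-481273, -312569]]
... * rho(a^-1) = [[11, -2], [-5, 1]]  ->  [[5314861, -925862], [-3731158, 649977]]
... * rho(b^-1) = [[-3, -2], [2, 1]]  ->  [[-17796307, -11555584], [12493428, 8112293]]
... * rho(a) = [[1, 2], [5, 11]]  ->  [[-75574227, -162704038], [53054893, 114222079]]
... * rho(b^-1) = [[-3, -2], [2, 1]]  ->  [[-98685395, -11555584], [69279479, 8112293]]
... * rho(c^-1) = [[5, 2], [2, 1]]  ->  [[-516538143, -208926374], [362621981, 146671251]]
... * rho(b) = [[1, 2], [-2, -3]]  ->  [[-98685395, -406297164], [69279479, 285230209]]
... * rho(c^-1) = [[5, 2], [2, 1]]  ->  [[-1306021303, -603667954], [916857813, 423789167]]
tr = -1306021303 + 423789167 = -882232136

-882232136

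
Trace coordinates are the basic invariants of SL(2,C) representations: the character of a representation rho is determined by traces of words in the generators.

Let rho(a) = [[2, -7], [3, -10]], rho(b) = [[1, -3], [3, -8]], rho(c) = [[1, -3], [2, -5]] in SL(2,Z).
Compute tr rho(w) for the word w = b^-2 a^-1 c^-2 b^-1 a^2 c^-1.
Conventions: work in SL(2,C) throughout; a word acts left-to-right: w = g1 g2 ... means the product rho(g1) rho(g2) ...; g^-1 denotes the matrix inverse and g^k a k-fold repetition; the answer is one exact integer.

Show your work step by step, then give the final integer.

rho(b^-1) = [[-8, 3], [-3, 1]]
... * rho(b^-1) = [[-8, 3], [-3, 1]]  ->  [[55, -21], [21, -8]]
... * rho(a^-1) = [[-10, 7], [-3, 2]]  ->  [[-487, 343], [-186, 131]]
... * rho(c^-1) = [[-5, 3], [-2, 1]]  ->  [[1749, -1118], [668, -427]]
... * rho(c^-1) = [[-5, 3], [-2, 1]]  ->  [[-6509, 4129], [-2486, 1577]]
... * rho(b^-1) = [[-8, 3], [-3, 1]]  ->  [[39685, -15398], [15157, -5881]]
... * rho(a) = [[2, -7], [3, -10]]  ->  [[33176, -123815], [12671, -47289]]
... * rho(a) = [[2, -7], [3, -10]]  ->  [[-305093, 1005918], [-116525, 384193]]
... * rho(c^-1) = [[-5, 3], [-2, 1]]  ->  [[-486371, 90639], [-185761, 34618]]
tr = -486371 + 34618 = -451753

-451753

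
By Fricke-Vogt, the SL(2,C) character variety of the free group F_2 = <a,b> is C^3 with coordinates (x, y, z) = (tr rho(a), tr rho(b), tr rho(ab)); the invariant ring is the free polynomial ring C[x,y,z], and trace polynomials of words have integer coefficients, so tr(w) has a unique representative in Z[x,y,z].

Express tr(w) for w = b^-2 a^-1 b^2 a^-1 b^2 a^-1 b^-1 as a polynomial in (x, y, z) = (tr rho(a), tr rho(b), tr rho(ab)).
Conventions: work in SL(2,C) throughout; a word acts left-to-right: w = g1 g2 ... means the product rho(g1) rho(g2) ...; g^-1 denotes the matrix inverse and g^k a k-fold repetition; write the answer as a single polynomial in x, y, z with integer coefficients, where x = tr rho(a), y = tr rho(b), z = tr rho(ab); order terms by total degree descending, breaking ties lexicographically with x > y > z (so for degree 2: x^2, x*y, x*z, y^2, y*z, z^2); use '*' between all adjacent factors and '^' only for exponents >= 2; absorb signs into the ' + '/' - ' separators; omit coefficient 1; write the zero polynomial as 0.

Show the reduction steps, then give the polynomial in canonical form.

next, trace(b^2) = trace(b)*trace(b) - trace(1)   [square of b] = y^2 - 2
trace(b^2 a) = trace(b)*trace(a b) - trace(a)   [square of b] = y*z - x
and trace(b^2 a^-1) = trace(b^2)*trace(a) - trace(b^2 a)   [inverse elimination on a] = x*y^2 - y*z - x
trace(a^-1 b^2 a^-1) = trace(b^2 a^-1)*trace(a) - trace(b^2)   [inverse elimination on a] = x^2*y^2 - x*y*z - x^2 - y^2 + 2
trace(b^3 a) = trace(b)*trace(a b^2) - trace(a b)   [square of b] = y^2*z - x*y - z
trace(b^3) = trace(b)*trace(b^2) - trace(b)   [square of b] = y^3 - 3*y
next, trace(b^2 a^2 b) = trace(a)*trace(b^3 a) - trace(b^3)   [square of a] = x*y^2*z - x^2*y - y^3 - x*z + 3*y
trace(b^2 a^2) = trace(a)*trace(b^2 a) - trace(b^2)   [square of a] = x*y*z - x^2 - y^2 + 2
and trace(a b^4 a) = trace(b)*trace(b^2 a^2 b) - trace(b^2 a^2)   [square of b] = x*y^3*z - x^2*y^2 - y^4 - 2*x*y*z + x^2 + 4*y^2 - 2
next, trace(a b a b) = trace(a b)*trace(a b) - trace(1)   [split at a repeated a] = z^2 - 2
trace(a b a) = trace(a)*trace(b a) - trace(b)   [square of a] = x*z - y
trace(a b a b^2) = trace(b)*trace(a b a b) - trace(a b a)   [square of b] = y*z^2 - x*z - y
trace(a b a b^3) = trace(b)*trace(a b a b^2) - trace(a b a b)   [square of b] = y^2*z^2 - x*y*z - y^2 - z^2 + 2
and trace(a b^4 a b) = trace(b)*trace(a b a b^3) - trace(a b a b^2)   [square of b] = y^3*z^2 - x*y^2*z - y^3 - 2*y*z^2 + x*z + 3*y
trace(b^-1 a b^4 a) = trace(a b^4 a)*trace(b) - trace(a b^4 a b)   [inverse elimination on b] = x*y^4*z - x^2*y^3 - y^5 - y^3*z^2 - x*y^2*z + x^2*y + 5*y^3 + 2*y*z^2 - x*z - 5*y
and trace(b^4 a b^-2 a) = trace(b^-1 a b^4 a)*trace(b) - trace(b^-1 a b^4 a b)   [inverse elimination on b] = x*y^5*z - x^2*y^4 - y^6 - y^4*z^2 - 2*x*y^3*z + 2*x^2*y^2 + 6*y^4 + 2*y^2*z^2 + x*y*z - x^2 - 9*y^2 + 2
trace(b^2 a b^-2 a^-1 b^2) = trace(b^4 a b^-2)*trace(a) - trace(b^4 a b^-2 a)   [inverse elimination on a] = -x*y^5*z + x^2*y^4 + y^6 + y^4*z^2 + 2*x*y^3*z - 2*x^2*y^2 - 6*y^4 - 2*y^2*z^2 + 9*y^2 - 2
next, trace(a^2 b a b) = trace(a)*trace(b a b a) - trace(b a b)   [square of a] = x*z^2 - y*z - x
trace(a^2 b a) = trace(a)*trace(b a^2) - trace(b a)   [square of a] = x^2*z - x*y - z
trace(a b^2 a^2 b) = trace(b)*trace(a^2 b a b) - trace(a^2 b a)   [square of b] = x*y*z^2 - x^2*z - y^2*z + z
trace(a b^2 a^2) = trace(a)*trace(b^2 a^2) - trace(b^2 a)   [square of a] = x^2*y*z - x^3 - x*y^2 - y*z + 3*x
and trace(a b^2 a b^2 a) = trace(b)*trace(a b^2 a^2 b) - trace(a b^2 a^2)   [square of b] = x*y^2*z^2 - 2*x^2*y*z - y^3*z + x^3 + x*y^2 + 2*y*z - 3*x
next, trace(a b a b a b) = trace(a b a b)*trace(a b) - trace(b a)   [split at a repeated a] = z^3 - 3*z
trace(a b^2 a b a b) = trace(b)*trace(a b a b a b) - trace(a b a b a)   [square of b] = y*z^3 - x*z^2 - 2*y*z + x
and trace(a b^2 a b a) = trace(b)*trace(a b a^2 b) - trace(a b a^2)   [square of b] = x*y*z^2 - x^2*z - y^2*z + z
and trace(a b^2 a b^2 a b) = trace(b)*trace(a b^2 a b a b) - trace(a b^2 a b a)   [square of b] = y^2*z^3 - 2*x*y*z^2 + x^2*z - y^2*z + x*y - z
next, trace(b^2 a b^2 a b^-1 a) = trace(a b^2 a b^2 a)*trace(b) - trace(a b^2 a b^2 a b)   [inverse elimination on b] = x*y^3*z^2 - 2*x^2*y^2*z - y^4*z - y^2*z^3 + x^3*y + x*y^3 + 2*x*y*z^2 - x^2*z + 3*y^2*z - 4*x*y + z
next, trace(b^-1 a^-1 b^2 a b^2 a) = trace(b^2 a b^2 a b^-1)*trace(a) - trace(b^2 a b^2 a b^-1 a)   [inverse elimination on a] = -x*y^3*z^2 + 2*x^2*y^2*z + y^4*z + y^2*z^3 - x^3*y - x*y^3 - x*y*z^2 - 3*y^2*z + 3*x*y - z
trace(b^2 a b^2) = trace(b)*trace(b^2 a b) - trace(b^2 a)   [square of b] = y^3*z - x*y^2 - 2*y*z + x
trace(b^2 a b^-2 a^-1 b^2 a) = trace(b^-1 a^-1 b^2 a b^2 a)*trace(b) - trace(b^-1 a^-1 b^2 a b^2 a b)   [inverse elimination on b] = -x*y^4*z^2 + 2*x^2*y^3*z + y^5*z + y^3*z^3 - x^3*y^2 - x*y^4 - x*y^2*z^2 - 4*y^3*z + 4*x*y^2 + y*z - x
trace(b^-2 a^-1 b^2 a^-1 b^2 a) = trace(b^2 a b^-2 a^-1 b^2)*trace(a) - trace(b^2 a b^-2 a^-1 b^2 a)   [inverse elimination on a] = -x^2*y^5*z + x^3*y^4 + x*y^6 + 2*x*y^4*z^2 - y^5*z - y^3*z^3 - x^3*y^2 - 5*x*y^4 - x*y^2*z^2 + 4*y^3*z + 5*x*y^2 - y*z - x
and trace(b^-2 a^-1 b^2 a^-1 b^2 a^-1) = trace(b^-2 a^-1 b^2 a^-1 b^2)*trace(a) - trace(b^-2 a^-1 b^2 a^-1 b^2 a)   [inverse elimination on a] = x^2*y^5*z - x^3*y^4 - x*y^6 - 2*x*y^4*z^2 + y^5*z + y^3*z^3 + 2*x^3*y^2 + 5*x*y^4 + x*y^2*z^2 - x^2*y*z - 4*y^3*z - x^3 - 6*x*y^2 + y*z + 3*x
trace(b a^-1 b^2) = trace(b^3)*trace(a) - trace(b^3 a)   [inverse elimination on a] = x*y^3 - y^2*z - 2*x*y + z
and trace(b a^-1 b^2 a) = trace(b^2 a b)*trace(a) - trace(b^2 a b a)   [inverse elimination on a] = x*y^2*z - x^2*y - y*z^2 + y
trace(b a^-1 b^2 a^-1) = trace(b a^-1 b^2)*trace(a) - trace(b a^-1 b^2 a)   [inverse elimination on a] = x^2*y^3 - 2*x*y^2*z - x^2*y + y*z^2 + x*z - y
trace(b^4) = trace(b)*trace(b^3) - trace(b^2)   [square of b] = y^4 - 4*y^2 + 2
trace(b a b^4) = trace(b)*trace(a b^4) - trace(a b^3)   [square of b] = y^4*z - x*y^3 - 3*y^2*z + 2*x*y + z
next, trace(a b^4 a^-1 b) = trace(b a b^4)*trace(a) - trace(b a b^4 a)   [inverse elimination on a] = x*y^4*z - x^2*y^3 - y^3*z^2 - 2*x*y^2*z + 2*x^2*y + y^3 + 2*y*z^2 - 3*y
trace(b^2 a^-1 b^-1 a b^2) = trace(a b^4 a^-1)*trace(b) - trace(a b^4 a^-1 b)   [inverse elimination on b] = -x*y^4*z + x^2*y^3 + y^5 + y^3*z^2 + 2*x*y^2*z - 2*x^2*y - 5*y^3 - 2*y*z^2 + 5*y
trace(b^2 a^-1 b^-1 a b^2 a) = trace(b^-1 a b^2 a b^2)*trace(a) - trace(b^-1 a b^2 a b^2 a)   [inverse elimination on a] = -x*y^3*z^2 + 2*x^2*y^2*z + y^4*z + y^2*z^3 - x^3*y - x*y^3 - x*y*z^2 - 3*y^2*z + 3*x*y - z
trace(b^2 a^-1 b^2 a^-1 b^-1 a) = trace(b^2 a^-1 b^-1 a b^2)*trace(a) - trace(b^2 a^-1 b^-1 a b^2 a)   [inverse elimination on a] = -x^2*y^4*z + x^3*y^3 + x*y^5 + 2*x*y^3*z^2 - y^4*z - y^2*z^3 - x^3*y - 4*x*y^3 - x*y*z^2 + 3*y^2*z + 2*x*y + z
and trace(b^-1 a^-1 b^2 a^-1 b^2 a^-1) = trace(b^2 a^-1 b^2 a^-1 b^-1)*trace(a) - trace(b^2 a^-1 b^2 a^-1 b^-1 a)   [inverse elimination on a] = x^2*y^4*z - x*y^5 - 2*x*y^3*z^2 - 2*x^2*y^2*z + y^4*z + y^2*z^3 + 4*x*y^3 + 2*x*y*z^2 + x^2*z - 3*y^2*z - 3*x*y - z
trace(b^-2 a^-1 b^2 a^-1 b^2 a^-1 b^-1) = trace(b^-2 a^-1 b^2 a^-1 b^2 a^-1)*trace(b) - trace(b^-2 a^-1 b^2 a^-1 b^2 a^-1 b)   [inverse elimination on b] = x^2*y^6*z - x^3*y^5 - x*y^7 - 2*x*y^5*z^2 - x^2*y^4*z + y^6*z + y^4*z^3 + 2*x^3*y^3 + 6*x*y^5 + 3*x*y^3*z^2 + x^2*y^2*z - 5*y^4*z - y^2*z^3 - x^3*y - 10*x*y^3 - 2*x*y*z^2 - x^2*z + 4*y^2*z + 6*x*y + z

x^2*y^6*z - x^3*y^5 - x*y^7 - 2*x*y^5*z^2 - x^2*y^4*z + y^6*z + y^4*z^3 + 2*x^3*y^3 + 6*x*y^5 + 3*x*y^3*z^2 + x^2*y^2*z - 5*y^4*z - y^2*z^3 - x^3*y - 10*x*y^3 - 2*x*y*z^2 - x^2*z + 4*y^2*z + 6*x*y + z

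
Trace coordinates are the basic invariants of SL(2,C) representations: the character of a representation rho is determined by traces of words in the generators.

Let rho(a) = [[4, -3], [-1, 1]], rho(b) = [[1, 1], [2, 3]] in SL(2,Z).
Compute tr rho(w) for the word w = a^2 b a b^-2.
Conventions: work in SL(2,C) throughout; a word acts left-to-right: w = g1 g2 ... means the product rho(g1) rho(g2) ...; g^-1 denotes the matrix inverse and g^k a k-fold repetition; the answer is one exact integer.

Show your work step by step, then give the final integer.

-280

rho(a) = [[4, -3], [-1, 1]]
... * rho(a) = [[4, -3], [-1, 1]]  ->  [[19, -15], [-5, 4]]
... * rho(b) = [[1, 1], [2, 3]]  ->  [[-11, -26], [3, 7]]
... * rho(a) = [[4, -3], [-1, 1]]  ->  [[-18, 7], [5, -2]]
... * rho(b^-1) = [[3, -1], [-2, 1]]  ->  [[-68, 25], [19, -7]]
... * rho(b^-1) = [[3, -1], [-2, 1]]  ->  [[-254, 93], [71, -26]]
tr = -254 + -26 = -280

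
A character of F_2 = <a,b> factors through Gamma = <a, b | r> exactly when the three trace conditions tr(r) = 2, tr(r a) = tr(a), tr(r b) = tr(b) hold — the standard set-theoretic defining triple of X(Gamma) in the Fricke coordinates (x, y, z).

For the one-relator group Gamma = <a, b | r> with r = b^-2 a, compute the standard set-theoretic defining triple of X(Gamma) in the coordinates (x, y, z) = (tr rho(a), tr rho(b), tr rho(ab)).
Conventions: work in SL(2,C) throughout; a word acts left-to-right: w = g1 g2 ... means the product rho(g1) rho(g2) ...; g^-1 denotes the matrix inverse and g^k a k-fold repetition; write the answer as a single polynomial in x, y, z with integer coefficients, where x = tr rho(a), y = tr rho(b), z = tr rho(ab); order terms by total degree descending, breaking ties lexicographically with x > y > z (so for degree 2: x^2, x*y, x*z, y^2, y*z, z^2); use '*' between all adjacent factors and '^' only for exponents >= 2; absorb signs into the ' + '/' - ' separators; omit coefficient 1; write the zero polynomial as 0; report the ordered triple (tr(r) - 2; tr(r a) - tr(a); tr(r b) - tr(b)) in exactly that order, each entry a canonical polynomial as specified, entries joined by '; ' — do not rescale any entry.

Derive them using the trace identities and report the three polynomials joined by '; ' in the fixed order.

trace(a b^-1) = trace(a) trace(b) - trace(a b)   [inverse elimination on b] = x*y - z
next, trace(b^-2 a) = trace(a b^-1) trace(b) - trace(a)   [inverse elimination on b] = x*y^2 - y*z - x
next, trace(a^2) = trace(a) trace(a) - trace(1)  (reduce the a square) = x^2 - 2
next, trace(a^2 b) = trace(a) trace(b a) - trace(b)  (reduce the a square) = x*z - y
trace(b^-1 a^2) = trace(a^2) trace(b) - trace(a^2 b)  (eliminate b^-1) = x^2*y - x*z - y
trace(b^-2 a^2) = trace(b^-1 a^2) trace(b) - trace(b^-1 a^2 b)  (eliminate b^-1) = x^2*y^2 - x*y*z - x^2 - y^2 + 2
assemble the triple (trace(r) - 2; trace(r a) - x; trace(r b) - y)

x*y^2 - y*z - x - 2; x^2*y^2 - x*y*z - x^2 - y^2 - x + 2; x*y - y - z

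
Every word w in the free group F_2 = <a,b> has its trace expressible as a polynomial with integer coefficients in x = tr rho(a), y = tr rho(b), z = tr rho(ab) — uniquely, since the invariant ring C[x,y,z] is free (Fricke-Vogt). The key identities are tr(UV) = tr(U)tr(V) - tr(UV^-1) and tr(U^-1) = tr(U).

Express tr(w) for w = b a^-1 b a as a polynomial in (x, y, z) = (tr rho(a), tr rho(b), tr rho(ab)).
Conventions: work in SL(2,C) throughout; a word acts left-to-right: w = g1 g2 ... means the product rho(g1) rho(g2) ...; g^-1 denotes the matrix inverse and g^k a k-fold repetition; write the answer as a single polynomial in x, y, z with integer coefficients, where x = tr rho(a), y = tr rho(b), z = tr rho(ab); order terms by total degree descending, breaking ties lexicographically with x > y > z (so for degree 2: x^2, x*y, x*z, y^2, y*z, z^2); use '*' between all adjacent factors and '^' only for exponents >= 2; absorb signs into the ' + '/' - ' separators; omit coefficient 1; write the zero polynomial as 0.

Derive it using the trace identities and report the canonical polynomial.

use: tr(b a b) = tr(b) * tr(a b) - tr(a) = y*z - x
tr(b a b a) = tr(b a) * tr(b a) - tr(1) = z^2 - 2
tr(b a^-1 b a) = tr(b a b) * tr(a) - tr(b a b a) = x*y*z - x^2 - z^2 + 2

x*y*z - x^2 - z^2 + 2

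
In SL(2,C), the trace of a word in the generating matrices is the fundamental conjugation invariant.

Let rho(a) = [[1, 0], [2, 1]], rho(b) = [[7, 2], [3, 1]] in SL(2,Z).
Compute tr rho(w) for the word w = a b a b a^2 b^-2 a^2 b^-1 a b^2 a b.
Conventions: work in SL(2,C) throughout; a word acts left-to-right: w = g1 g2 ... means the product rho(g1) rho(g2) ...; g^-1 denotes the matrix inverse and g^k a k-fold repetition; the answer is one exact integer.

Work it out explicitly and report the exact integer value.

-454098

rho(a) = [[1, 0], [2, 1]]
... * rho(b) = [[7, 2], [3, 1]]  ->  [[7, 2], [17, 5]]
... * rho(a) = [[1, 0], [2, 1]]  ->  [[11, 2], [27, 5]]
... * rho(b) = [[7, 2], [3, 1]]  ->  [[83, 24], [204, 59]]
... * rho(a) = [[1, 0], [2, 1]]  ->  [[131, 24], [322, 59]]
... * rho(a) = [[1, 0], [2, 1]]  ->  [[179, 24], [440, 59]]
... * rho(b^-1) = [[1, -2], [-3, 7]]  ->  [[107, -190], [263, -467]]
... * rho(b^-1) = [[1, -2], [-3, 7]]  ->  [[677, -1544], [1664, -3795]]
... * rho(a) = [[1, 0], [2, 1]]  ->  [[-2411, -1544], [-5926, -3795]]
... * rho(a) = [[1, 0], [2, 1]]  ->  [[-5499, -1544], [-13516, -3795]]
... * rho(b^-1) = [[1, -2], [-3, 7]]  ->  [[-867, 190], [-2131, 467]]
... * rho(a) = [[1, 0], [2, 1]]  ->  [[-487, 190], [-1197, 467]]
... * rho(b) = [[7, 2], [3, 1]]  ->  [[-2839, -784], [-6978, -1927]]
... * rho(b) = [[7, 2], [3, 1]]  ->  [[-22225, -6462], [-54627, -15883]]
... * rho(a) = [[1, 0], [2, 1]]  ->  [[-35149, -6462], [-86393, -15883]]
... * rho(b) = [[7, 2], [3, 1]]  ->  [[-265429, -76760], [-652400, -188669]]
tr = -265429 + -188669 = -454098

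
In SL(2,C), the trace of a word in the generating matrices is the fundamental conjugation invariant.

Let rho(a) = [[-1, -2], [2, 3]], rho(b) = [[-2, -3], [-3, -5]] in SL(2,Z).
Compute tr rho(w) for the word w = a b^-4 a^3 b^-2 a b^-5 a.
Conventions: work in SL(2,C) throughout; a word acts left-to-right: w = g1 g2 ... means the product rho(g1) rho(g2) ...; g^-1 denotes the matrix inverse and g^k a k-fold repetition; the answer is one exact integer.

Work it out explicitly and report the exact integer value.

-221213203

rho(a) = [[-1, -2], [2, 3]]
... * rho(b^-1) = [[-5, 3], [3, -2]]  ->  [[-1, 1], [-1, 0]]
... * rho(b^-1) = [[-5, 3], [3, -2]]  ->  [[8, -5], [5, -3]]
... * rho(b^-1) = [[-5, 3], [3, -2]]  ->  [[-55, 34], [-34, 21]]
... * rho(b^-1) = [[-5, 3], [3, -2]]  ->  [[377, -233], [233, -144]]
... * rho(a) = [[-1, -2], [2, 3]]  ->  [[-843, -1453], [-521, -898]]
... * rho(a) = [[-1, -2], [2, 3]]  ->  [[-2063, -2673], [-1275, -1652]]
... * rho(a) = [[-1, -2], [2, 3]]  ->  [[-3283, -3893], [-2029, -2406]]
... * rho(b^-1) = [[-5, 3], [3, -2]]  ->  [[4736, -2063], [2927, -1275]]
... * rho(b^-1) = [[-5, 3], [3, -2]]  ->  [[-29869, 18334], [-18460, 11331]]
... * rho(a) = [[-1, -2], [2, 3]]  ->  [[66537, 114740], [41122, 70913]]
... * rho(b^-1) = [[-5, 3], [3, -2]]  ->  [[11535, -29869], [7129, -18460]]
... * rho(b^-1) = [[-5, 3], [3, -2]]  ->  [[-147282, 94343], [-91025, 58307]]
... * rho(b^-1) = [[-5, 3], [3, -2]]  ->  [[1019439, -630532], [630046, -389689]]
... * rho(b^-1) = [[-5, 3], [3, -2]]  ->  [[-6988791, 4319381], [-4319297, 2669516]]
... * rho(b^-1) = [[-5, 3], [3, -2]]  ->  [[47902098, -29605135], [29605033, -18296923]]
... * rho(a) = [[-1, -2], [2, 3]]  ->  [[-107112368, -184619601], [-66198879, -114100835]]
tr = -107112368 + -114100835 = -221213203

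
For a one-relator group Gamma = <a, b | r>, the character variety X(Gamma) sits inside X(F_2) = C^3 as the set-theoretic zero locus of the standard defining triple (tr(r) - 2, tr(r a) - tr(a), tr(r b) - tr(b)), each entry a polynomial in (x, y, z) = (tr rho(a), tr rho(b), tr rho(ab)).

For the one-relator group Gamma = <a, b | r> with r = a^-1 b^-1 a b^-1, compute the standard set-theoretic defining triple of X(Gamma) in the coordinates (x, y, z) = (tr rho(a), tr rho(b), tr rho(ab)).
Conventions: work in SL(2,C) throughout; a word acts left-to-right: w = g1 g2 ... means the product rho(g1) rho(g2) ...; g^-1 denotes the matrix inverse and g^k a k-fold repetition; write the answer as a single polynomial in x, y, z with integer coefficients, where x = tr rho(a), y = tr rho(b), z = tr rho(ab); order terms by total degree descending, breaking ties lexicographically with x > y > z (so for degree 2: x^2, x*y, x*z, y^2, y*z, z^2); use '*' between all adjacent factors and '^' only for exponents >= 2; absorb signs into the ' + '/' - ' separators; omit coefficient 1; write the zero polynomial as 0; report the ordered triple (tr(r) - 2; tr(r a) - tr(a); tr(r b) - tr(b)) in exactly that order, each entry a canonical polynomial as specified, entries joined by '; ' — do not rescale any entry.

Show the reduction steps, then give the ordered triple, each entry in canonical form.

tr(b^-1 a) = tr(a) tr(b) - tr(a b) = x*y - z
tr(b^-1 a b^-1) = tr(b^-1 a) tr(b) - tr(b^-1 a b) = x*y^2 - y*z - x
tr(a^2) = tr(a) tr(a) - tr(1) = x^2 - 2
tr(a^2 b) = tr(a) tr(b a) - tr(b) = x*z - y
tr(a b^-1 a) = tr(a^2) tr(b) - tr(a^2 b) = x^2*y - x*z - y
tr(a b a b) = tr(b a) tr(b a) - tr(1) = z^2 - 2
tr(a b^-1 a b) = tr(a b a) tr(b) - tr(a b a b) = x*y*z - y^2 - z^2 + 2
tr(b^-1 a b^-1 a) = tr(a b^-1 a) tr(b) - tr(a b^-1 a b) = x^2*y^2 - 2*x*y*z + z^2 - 2
tr(a^-1 b^-1 a b^-1) = tr(b^-1 a b^-1) tr(a) - tr(b^-1 a b^-1 a) = x*y*z - x^2 - z^2 + 2
assemble the triple (tr(r) - 2; tr(r a) - x; tr(r b) - y)

x*y*z - x^2 - z^2; x*y^2 - y*z - 2*x; 0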